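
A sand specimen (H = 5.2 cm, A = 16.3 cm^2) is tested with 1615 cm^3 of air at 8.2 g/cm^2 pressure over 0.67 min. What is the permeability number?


Formula: Permeability Number P = (V * H) / (p * A * t)
Numerator: V * H = 1615 * 5.2 = 8398.0
Denominator: p * A * t = 8.2 * 16.3 * 0.67 = 89.5522
P = 8398.0 / 89.5522 = 93.7777


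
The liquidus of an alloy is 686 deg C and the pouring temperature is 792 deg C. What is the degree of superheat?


Formula: Superheat = T_pour - T_melt
Superheat = 792 - 686 = 106 deg C

Final answer: 106 deg C


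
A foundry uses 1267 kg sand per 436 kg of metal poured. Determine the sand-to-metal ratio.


Formula: Sand-to-Metal Ratio = W_sand / W_metal
Ratio = 1267 kg / 436 kg = 2.9060

Answer: 2.9060


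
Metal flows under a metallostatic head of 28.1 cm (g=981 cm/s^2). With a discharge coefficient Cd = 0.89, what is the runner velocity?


Formula: v = Cd * sqrt(2 * g * h)  (Torricelli with discharge coefficient)
2*g*h = 2 * 981 * 28.1 = 55132.2 cm^2/s^2
sqrt(55132.2) = 234.80247 cm/s
v = 0.89 * 234.80247 = 208.9742 cm/s

Final answer: 208.9742 cm/s


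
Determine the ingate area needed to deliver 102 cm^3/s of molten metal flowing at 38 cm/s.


Formula: A_ingate = Q / v  (continuity equation)
A = 102 cm^3/s / 38 cm/s = 2.6842 cm^2

Final answer: 2.6842 cm^2


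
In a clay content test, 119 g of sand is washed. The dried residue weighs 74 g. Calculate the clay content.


Formula: Clay% = (W_total - W_washed) / W_total * 100
Clay mass = 119 - 74 = 45 g
Clay% = 45 / 119 * 100 = 37.8151%

Answer: 37.8151%


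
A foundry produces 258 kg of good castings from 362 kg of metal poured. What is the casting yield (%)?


Formula: Casting Yield = (W_good / W_total) * 100
Yield = (258 kg / 362 kg) * 100 = 71.2707%


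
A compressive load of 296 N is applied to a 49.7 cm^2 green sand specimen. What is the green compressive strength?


Formula: Compressive Strength = Force / Area
Strength = 296 N / 49.7 cm^2 = 5.9557 N/cm^2

Answer: 5.9557 N/cm^2


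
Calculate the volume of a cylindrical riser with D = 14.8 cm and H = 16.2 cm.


Formula: V = pi * (D/2)^2 * H  (cylinder volume)
Radius = D/2 = 14.8/2 = 7.4 cm
V = pi * 7.4^2 * 16.2 = 2786.9445 cm^3

Final answer: 2786.9445 cm^3


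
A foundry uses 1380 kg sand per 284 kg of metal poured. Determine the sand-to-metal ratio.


Formula: Sand-to-Metal Ratio = W_sand / W_metal
Ratio = 1380 kg / 284 kg = 4.8592

Final answer: 4.8592


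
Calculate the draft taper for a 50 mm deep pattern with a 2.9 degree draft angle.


Formula: taper = depth * tan(draft_angle)
tan(2.9 deg) = 0.0506578
taper = 50 mm * 0.0506578 = 2.5329 mm


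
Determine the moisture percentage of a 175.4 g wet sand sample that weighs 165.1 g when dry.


Formula: MC = (W_wet - W_dry) / W_wet * 100
Water mass = 175.4 - 165.1 = 10.3 g
MC = 10.3 / 175.4 * 100 = 5.8723%

Final answer: 5.8723%


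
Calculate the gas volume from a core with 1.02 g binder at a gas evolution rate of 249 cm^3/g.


Formula: V_gas = W_binder * gas_evolution_rate
V = 1.02 g * 249 cm^3/g = 253.9800 cm^3


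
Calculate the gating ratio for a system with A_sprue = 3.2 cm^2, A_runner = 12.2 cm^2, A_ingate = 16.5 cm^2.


Sprue:Runner:Ingate = 1 : 12.2/3.2 : 16.5/3.2 = 1:3.81:5.16

Final answer: 1:3.81:5.16


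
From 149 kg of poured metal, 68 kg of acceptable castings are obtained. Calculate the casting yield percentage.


Formula: Casting Yield = (W_good / W_total) * 100
Yield = (68 kg / 149 kg) * 100 = 45.6376%


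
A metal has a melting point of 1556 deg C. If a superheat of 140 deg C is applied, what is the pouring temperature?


Formula: T_pour = T_melt + Superheat
T_pour = 1556 + 140 = 1696 deg C

Answer: 1696 deg C


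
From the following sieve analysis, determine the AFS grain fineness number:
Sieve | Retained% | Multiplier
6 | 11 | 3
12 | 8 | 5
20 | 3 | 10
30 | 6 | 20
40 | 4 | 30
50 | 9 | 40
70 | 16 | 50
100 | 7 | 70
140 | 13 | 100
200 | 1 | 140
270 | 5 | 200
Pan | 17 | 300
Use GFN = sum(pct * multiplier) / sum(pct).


Formula: GFN = sum(pct * multiplier) / sum(pct)
sum(pct * multiplier) = 9533
sum(pct) = 100
GFN = 9533 / 100 = 95.33


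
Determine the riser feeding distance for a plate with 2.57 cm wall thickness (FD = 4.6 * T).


Formula: FD = 4.6 * T  (riser feeding-distance rule)
FD = 4.6 * 2.57 cm = 11.8220 cm

Final answer: 11.8220 cm


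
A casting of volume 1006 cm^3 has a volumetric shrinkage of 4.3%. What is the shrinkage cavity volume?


Formula: V_shrink = V_casting * shrinkage_pct / 100
V_shrink = 1006 cm^3 * 4.3 / 100 = 43.2580 cm^3


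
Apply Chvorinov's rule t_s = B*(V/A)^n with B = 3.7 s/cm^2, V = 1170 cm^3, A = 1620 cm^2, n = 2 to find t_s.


Formula: t_s = B * (V/A)^n  (Chvorinov's rule, n=2)
Modulus M = V/A = 1170/1620 = 0.722222 cm
M^2 = 0.722222^2 = 0.521605 cm^2
t_s = 3.7 * 0.521605 = 1.9299 s

Final answer: 1.9299 s


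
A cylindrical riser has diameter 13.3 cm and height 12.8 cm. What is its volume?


Formula: V = pi * (D/2)^2 * H  (cylinder volume)
Radius = D/2 = 13.3/2 = 6.65 cm
V = pi * 6.65^2 * 12.8 = 1778.2922 cm^3

1778.2922 cm^3


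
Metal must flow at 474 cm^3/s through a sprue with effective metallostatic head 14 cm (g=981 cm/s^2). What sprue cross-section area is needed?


Formula: v = sqrt(2*g*h), A = Q/v
Velocity: v = sqrt(2 * 981 * 14) = sqrt(27468) = 165.7347 cm/s
Sprue area: A = Q / v = 474 / 165.7347 = 2.8600 cm^2

Final answer: 2.8600 cm^2


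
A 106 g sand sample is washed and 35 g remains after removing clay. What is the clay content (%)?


Formula: Clay% = (W_total - W_washed) / W_total * 100
Clay mass = 106 - 35 = 71 g
Clay% = 71 / 106 * 100 = 66.9811%

66.9811%


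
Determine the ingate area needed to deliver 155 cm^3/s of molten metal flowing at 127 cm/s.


Formula: A_ingate = Q / v  (continuity equation)
A = 155 cm^3/s / 127 cm/s = 1.2205 cm^2

1.2205 cm^2


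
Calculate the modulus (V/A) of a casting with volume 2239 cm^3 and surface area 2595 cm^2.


Formula: Casting Modulus M = V / A
M = 2239 cm^3 / 2595 cm^2 = 0.8628 cm

Final answer: 0.8628 cm


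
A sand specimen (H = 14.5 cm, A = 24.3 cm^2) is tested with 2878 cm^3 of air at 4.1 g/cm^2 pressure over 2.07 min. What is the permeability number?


Formula: Permeability Number P = (V * H) / (p * A * t)
Numerator: V * H = 2878 * 14.5 = 41731.0
Denominator: p * A * t = 4.1 * 24.3 * 2.07 = 206.2341
P = 41731.0 / 206.2341 = 202.3477

Final answer: 202.3477


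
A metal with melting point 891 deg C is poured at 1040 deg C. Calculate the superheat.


Formula: Superheat = T_pour - T_melt
Superheat = 1040 - 891 = 149 deg C

Answer: 149 deg C


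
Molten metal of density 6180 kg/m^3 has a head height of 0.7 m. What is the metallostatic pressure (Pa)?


Formula: P = rho * g * h
rho * g = 6180 * 9.81 = 60625.8 N/m^3
P = 60625.8 * 0.7 = 42438.0600 Pa

Answer: 42438.0600 Pa


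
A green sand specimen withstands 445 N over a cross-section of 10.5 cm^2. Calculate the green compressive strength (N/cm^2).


Formula: Compressive Strength = Force / Area
Strength = 445 N / 10.5 cm^2 = 42.3810 N/cm^2

42.3810 N/cm^2


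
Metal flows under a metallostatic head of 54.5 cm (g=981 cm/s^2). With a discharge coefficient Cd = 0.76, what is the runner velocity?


Formula: v = Cd * sqrt(2 * g * h)  (Torricelli with discharge coefficient)
2*g*h = 2 * 981 * 54.5 = 106929.0 cm^2/s^2
sqrt(106929.0) = 327.00000 cm/s
v = 0.76 * 327.00000 = 248.5200 cm/s


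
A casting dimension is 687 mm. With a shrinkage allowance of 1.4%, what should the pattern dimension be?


Formula: L_pattern = L_casting * (1 + shrinkage_rate/100)
Shrinkage factor = 1 + 1.4/100 = 1.014
L_pattern = 687 mm * 1.014 = 696.6180 mm

Final answer: 696.6180 mm


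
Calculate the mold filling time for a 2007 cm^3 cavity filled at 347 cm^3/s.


Formula: t_fill = V_mold / Q_flow
t = 2007 cm^3 / 347 cm^3/s = 5.7839 s

Answer: 5.7839 s


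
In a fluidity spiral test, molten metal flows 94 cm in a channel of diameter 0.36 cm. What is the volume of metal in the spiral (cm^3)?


Formula: V = pi * (d/2)^2 * L  (cylinder volume)
Radius = 0.36/2 = 0.18 cm
V = pi * 0.18^2 * 94 = 9.5680 cm^3

Answer: 9.5680 cm^3


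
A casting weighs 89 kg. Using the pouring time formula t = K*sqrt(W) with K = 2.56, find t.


Formula: t = K * sqrt(W)
sqrt(W) = sqrt(89) = 9.43398
t = 2.56 * 9.43398 = 24.1510 s

Answer: 24.1510 s


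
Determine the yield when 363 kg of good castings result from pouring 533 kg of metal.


Formula: Casting Yield = (W_good / W_total) * 100
Yield = (363 kg / 533 kg) * 100 = 68.1051%


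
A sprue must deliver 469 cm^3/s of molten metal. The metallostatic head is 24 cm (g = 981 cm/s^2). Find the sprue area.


Formula: v = sqrt(2*g*h), A = Q/v
Velocity: v = sqrt(2 * 981 * 24) = sqrt(47088) = 216.9977 cm/s
Sprue area: A = Q / v = 469 / 216.9977 = 2.1613 cm^2

2.1613 cm^2


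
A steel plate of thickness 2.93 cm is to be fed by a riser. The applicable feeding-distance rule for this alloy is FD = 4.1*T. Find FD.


Formula: FD = 4.1 * T  (riser feeding-distance rule)
FD = 4.1 * 2.93 cm = 12.0130 cm

12.0130 cm


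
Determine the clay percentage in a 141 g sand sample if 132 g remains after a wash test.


Formula: Clay% = (W_total - W_washed) / W_total * 100
Clay mass = 141 - 132 = 9 g
Clay% = 9 / 141 * 100 = 6.3830%

Answer: 6.3830%


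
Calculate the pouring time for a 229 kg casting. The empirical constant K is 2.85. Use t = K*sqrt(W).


Formula: t = K * sqrt(W)
sqrt(W) = sqrt(229) = 15.13275
t = 2.85 * 15.13275 = 43.1283 s

43.1283 s


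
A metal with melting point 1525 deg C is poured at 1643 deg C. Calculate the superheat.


Formula: Superheat = T_pour - T_melt
Superheat = 1643 - 1525 = 118 deg C

Answer: 118 deg C


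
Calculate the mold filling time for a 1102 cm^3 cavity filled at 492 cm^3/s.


Formula: t_fill = V_mold / Q_flow
t = 1102 cm^3 / 492 cm^3/s = 2.2398 s

Final answer: 2.2398 s


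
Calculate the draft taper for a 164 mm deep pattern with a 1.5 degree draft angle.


Formula: taper = depth * tan(draft_angle)
tan(1.5 deg) = 0.0261859
taper = 164 mm * 0.0261859 = 4.2945 mm

4.2945 mm


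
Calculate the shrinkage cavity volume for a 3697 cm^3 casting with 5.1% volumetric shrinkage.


Formula: V_shrink = V_casting * shrinkage_pct / 100
V_shrink = 3697 cm^3 * 5.1 / 100 = 188.5470 cm^3

Answer: 188.5470 cm^3


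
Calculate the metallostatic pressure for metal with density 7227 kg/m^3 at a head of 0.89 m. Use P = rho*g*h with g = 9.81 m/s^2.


Formula: P = rho * g * h
rho * g = 7227 * 9.81 = 70896.87 N/m^3
P = 70896.87 * 0.89 = 63098.2143 Pa

Final answer: 63098.2143 Pa


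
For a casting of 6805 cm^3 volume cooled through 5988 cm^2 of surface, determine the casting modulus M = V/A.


Formula: Casting Modulus M = V / A
M = 6805 cm^3 / 5988 cm^2 = 1.1364 cm

1.1364 cm


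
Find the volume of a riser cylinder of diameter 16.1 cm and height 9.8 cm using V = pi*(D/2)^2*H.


Formula: V = pi * (D/2)^2 * H  (cylinder volume)
Radius = D/2 = 16.1/2 = 8.05 cm
V = pi * 8.05^2 * 9.8 = 1995.1140 cm^3

1995.1140 cm^3


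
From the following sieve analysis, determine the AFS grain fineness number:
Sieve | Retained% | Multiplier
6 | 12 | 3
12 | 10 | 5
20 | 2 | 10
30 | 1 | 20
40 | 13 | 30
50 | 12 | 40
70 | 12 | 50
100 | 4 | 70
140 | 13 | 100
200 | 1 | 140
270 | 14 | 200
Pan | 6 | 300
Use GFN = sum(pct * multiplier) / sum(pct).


Formula: GFN = sum(pct * multiplier) / sum(pct)
sum(pct * multiplier) = 7916
sum(pct) = 100
GFN = 7916 / 100 = 79.16


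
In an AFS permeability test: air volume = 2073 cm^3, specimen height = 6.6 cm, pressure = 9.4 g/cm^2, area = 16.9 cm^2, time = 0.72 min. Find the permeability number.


Formula: Permeability Number P = (V * H) / (p * A * t)
Numerator: V * H = 2073 * 6.6 = 13681.8
Denominator: p * A * t = 9.4 * 16.9 * 0.72 = 114.3792
P = 13681.8 / 114.3792 = 119.6179

Answer: 119.6179


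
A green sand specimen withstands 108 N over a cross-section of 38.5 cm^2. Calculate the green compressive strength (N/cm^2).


Formula: Compressive Strength = Force / Area
Strength = 108 N / 38.5 cm^2 = 2.8052 N/cm^2


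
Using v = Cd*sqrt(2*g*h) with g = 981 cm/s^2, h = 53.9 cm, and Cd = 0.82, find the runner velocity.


Formula: v = Cd * sqrt(2 * g * h)  (Torricelli with discharge coefficient)
2*g*h = 2 * 981 * 53.9 = 105751.8 cm^2/s^2
sqrt(105751.8) = 325.19502 cm/s
v = 0.82 * 325.19502 = 266.6599 cm/s

266.6599 cm/s


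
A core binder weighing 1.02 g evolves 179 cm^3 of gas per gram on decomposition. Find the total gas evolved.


Formula: V_gas = W_binder * gas_evolution_rate
V = 1.02 g * 179 cm^3/g = 182.5800 cm^3

Final answer: 182.5800 cm^3


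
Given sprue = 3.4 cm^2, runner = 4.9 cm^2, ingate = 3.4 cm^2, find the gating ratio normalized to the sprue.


Sprue:Runner:Ingate = 1 : 4.9/3.4 : 3.4/3.4 = 1:1.44:1.00

Answer: 1:1.44:1.00


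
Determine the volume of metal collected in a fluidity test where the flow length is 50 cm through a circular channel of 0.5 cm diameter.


Formula: V = pi * (d/2)^2 * L  (cylinder volume)
Radius = 0.5/2 = 0.25 cm
V = pi * 0.25^2 * 50 = 9.8175 cm^3

Answer: 9.8175 cm^3


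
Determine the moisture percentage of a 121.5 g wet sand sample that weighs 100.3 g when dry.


Formula: MC = (W_wet - W_dry) / W_wet * 100
Water mass = 121.5 - 100.3 = 21.2 g
MC = 21.2 / 121.5 * 100 = 17.4486%


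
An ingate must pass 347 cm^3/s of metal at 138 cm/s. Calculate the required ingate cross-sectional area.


Formula: A_ingate = Q / v  (continuity equation)
A = 347 cm^3/s / 138 cm/s = 2.5145 cm^2

Final answer: 2.5145 cm^2


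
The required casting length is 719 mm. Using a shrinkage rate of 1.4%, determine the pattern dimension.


Formula: L_pattern = L_casting * (1 + shrinkage_rate/100)
Shrinkage factor = 1 + 1.4/100 = 1.014
L_pattern = 719 mm * 1.014 = 729.0660 mm


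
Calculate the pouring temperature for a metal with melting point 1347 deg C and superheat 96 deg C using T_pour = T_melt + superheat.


Formula: T_pour = T_melt + Superheat
T_pour = 1347 + 96 = 1443 deg C

1443 deg C


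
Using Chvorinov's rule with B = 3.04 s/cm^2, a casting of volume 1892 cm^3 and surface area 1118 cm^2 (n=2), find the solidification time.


Formula: t_s = B * (V/A)^n  (Chvorinov's rule, n=2)
Modulus M = V/A = 1892/1118 = 1.692308 cm
M^2 = 1.692308^2 = 2.863906 cm^2
t_s = 3.04 * 2.863906 = 8.7063 s


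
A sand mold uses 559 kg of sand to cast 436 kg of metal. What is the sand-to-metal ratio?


Formula: Sand-to-Metal Ratio = W_sand / W_metal
Ratio = 559 kg / 436 kg = 1.2821

Final answer: 1.2821


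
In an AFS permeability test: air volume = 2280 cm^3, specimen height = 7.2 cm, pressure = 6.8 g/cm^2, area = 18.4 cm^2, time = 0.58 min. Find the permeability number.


Formula: Permeability Number P = (V * H) / (p * A * t)
Numerator: V * H = 2280 * 7.2 = 16416.0
Denominator: p * A * t = 6.8 * 18.4 * 0.58 = 72.5696
P = 16416.0 / 72.5696 = 226.2104


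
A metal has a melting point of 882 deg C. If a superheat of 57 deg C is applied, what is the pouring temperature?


Formula: T_pour = T_melt + Superheat
T_pour = 882 + 57 = 939 deg C

Final answer: 939 deg C


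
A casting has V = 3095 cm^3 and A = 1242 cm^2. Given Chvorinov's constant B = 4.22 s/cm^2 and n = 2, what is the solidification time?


Formula: t_s = B * (V/A)^n  (Chvorinov's rule, n=2)
Modulus M = V/A = 3095/1242 = 2.491948 cm
M^2 = 2.491948^2 = 6.209805 cm^2
t_s = 4.22 * 6.209805 = 26.2054 s

Final answer: 26.2054 s


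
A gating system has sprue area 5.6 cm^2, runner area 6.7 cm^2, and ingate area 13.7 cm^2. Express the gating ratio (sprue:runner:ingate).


Sprue:Runner:Ingate = 1 : 6.7/5.6 : 13.7/5.6 = 1:1.20:2.45

1:1.20:2.45


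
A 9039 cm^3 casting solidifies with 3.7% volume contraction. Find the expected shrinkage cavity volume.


Formula: V_shrink = V_casting * shrinkage_pct / 100
V_shrink = 9039 cm^3 * 3.7 / 100 = 334.4430 cm^3


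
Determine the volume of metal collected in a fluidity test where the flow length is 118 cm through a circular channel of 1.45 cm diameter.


Formula: V = pi * (d/2)^2 * L  (cylinder volume)
Radius = 1.45/2 = 0.725 cm
V = pi * 0.725^2 * 118 = 194.8534 cm^3


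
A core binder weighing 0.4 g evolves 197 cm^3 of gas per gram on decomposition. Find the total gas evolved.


Formula: V_gas = W_binder * gas_evolution_rate
V = 0.4 g * 197 cm^3/g = 78.8000 cm^3

Answer: 78.8000 cm^3


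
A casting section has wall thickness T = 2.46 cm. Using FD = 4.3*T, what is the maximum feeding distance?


Formula: FD = 4.3 * T  (riser feeding-distance rule)
FD = 4.3 * 2.46 cm = 10.5780 cm

Answer: 10.5780 cm


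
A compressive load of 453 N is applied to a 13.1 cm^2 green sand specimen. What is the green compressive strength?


Formula: Compressive Strength = Force / Area
Strength = 453 N / 13.1 cm^2 = 34.5802 N/cm^2

Final answer: 34.5802 N/cm^2


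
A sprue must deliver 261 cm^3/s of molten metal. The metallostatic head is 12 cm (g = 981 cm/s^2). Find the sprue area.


Formula: v = sqrt(2*g*h), A = Q/v
Velocity: v = sqrt(2 * 981 * 12) = sqrt(23544) = 153.4405 cm/s
Sprue area: A = Q / v = 261 / 153.4405 = 1.7010 cm^2

1.7010 cm^2


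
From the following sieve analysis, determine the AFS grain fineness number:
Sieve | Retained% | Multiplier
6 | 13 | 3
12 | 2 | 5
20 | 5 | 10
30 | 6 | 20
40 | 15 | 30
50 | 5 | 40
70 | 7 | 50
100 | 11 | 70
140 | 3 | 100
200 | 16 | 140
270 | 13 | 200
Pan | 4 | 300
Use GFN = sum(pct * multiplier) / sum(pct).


Formula: GFN = sum(pct * multiplier) / sum(pct)
sum(pct * multiplier) = 8329
sum(pct) = 100
GFN = 8329 / 100 = 83.29

83.29


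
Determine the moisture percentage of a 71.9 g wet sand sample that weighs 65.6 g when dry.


Formula: MC = (W_wet - W_dry) / W_wet * 100
Water mass = 71.9 - 65.6 = 6.3 g
MC = 6.3 / 71.9 * 100 = 8.7622%


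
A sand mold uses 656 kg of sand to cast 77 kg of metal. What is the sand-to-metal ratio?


Formula: Sand-to-Metal Ratio = W_sand / W_metal
Ratio = 656 kg / 77 kg = 8.5195

8.5195


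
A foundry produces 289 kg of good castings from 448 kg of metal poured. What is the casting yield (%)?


Formula: Casting Yield = (W_good / W_total) * 100
Yield = (289 kg / 448 kg) * 100 = 64.5089%


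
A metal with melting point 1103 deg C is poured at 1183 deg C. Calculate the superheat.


Formula: Superheat = T_pour - T_melt
Superheat = 1183 - 1103 = 80 deg C

Final answer: 80 deg C


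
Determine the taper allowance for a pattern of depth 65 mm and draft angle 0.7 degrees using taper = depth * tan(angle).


Formula: taper = depth * tan(draft_angle)
tan(0.7 deg) = 0.0122179
taper = 65 mm * 0.0122179 = 0.7942 mm

0.7942 mm


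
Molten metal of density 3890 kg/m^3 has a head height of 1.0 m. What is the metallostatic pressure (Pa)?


Formula: P = rho * g * h
rho * g = 3890 * 9.81 = 38160.9 N/m^3
P = 38160.9 * 1.0 = 38160.9000 Pa


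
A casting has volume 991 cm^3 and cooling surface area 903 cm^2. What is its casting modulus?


Formula: Casting Modulus M = V / A
M = 991 cm^3 / 903 cm^2 = 1.0975 cm

Answer: 1.0975 cm


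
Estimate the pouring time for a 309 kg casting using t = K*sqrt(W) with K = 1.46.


Formula: t = K * sqrt(W)
sqrt(W) = sqrt(309) = 17.57840
t = 1.46 * 17.57840 = 25.6645 s

Final answer: 25.6645 s


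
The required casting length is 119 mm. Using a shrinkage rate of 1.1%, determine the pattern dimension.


Formula: L_pattern = L_casting * (1 + shrinkage_rate/100)
Shrinkage factor = 1 + 1.1/100 = 1.011
L_pattern = 119 mm * 1.011 = 120.3090 mm


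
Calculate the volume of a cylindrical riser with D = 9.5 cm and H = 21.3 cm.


Formula: V = pi * (D/2)^2 * H  (cylinder volume)
Radius = D/2 = 9.5/2 = 4.75 cm
V = pi * 4.75^2 * 21.3 = 1509.7905 cm^3


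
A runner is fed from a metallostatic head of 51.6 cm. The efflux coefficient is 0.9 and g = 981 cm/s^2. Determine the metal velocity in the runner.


Formula: v = Cd * sqrt(2 * g * h)  (Torricelli with discharge coefficient)
2*g*h = 2 * 981 * 51.6 = 101239.2 cm^2/s^2
sqrt(101239.2) = 318.18108 cm/s
v = 0.9 * 318.18108 = 286.3630 cm/s


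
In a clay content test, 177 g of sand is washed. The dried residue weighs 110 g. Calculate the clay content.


Formula: Clay% = (W_total - W_washed) / W_total * 100
Clay mass = 177 - 110 = 67 g
Clay% = 67 / 177 * 100 = 37.8531%

Final answer: 37.8531%


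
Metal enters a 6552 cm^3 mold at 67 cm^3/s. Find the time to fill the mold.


Formula: t_fill = V_mold / Q_flow
t = 6552 cm^3 / 67 cm^3/s = 97.7910 s


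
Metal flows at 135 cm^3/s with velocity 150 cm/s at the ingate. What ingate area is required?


Formula: A_ingate = Q / v  (continuity equation)
A = 135 cm^3/s / 150 cm/s = 0.9000 cm^2

Final answer: 0.9000 cm^2


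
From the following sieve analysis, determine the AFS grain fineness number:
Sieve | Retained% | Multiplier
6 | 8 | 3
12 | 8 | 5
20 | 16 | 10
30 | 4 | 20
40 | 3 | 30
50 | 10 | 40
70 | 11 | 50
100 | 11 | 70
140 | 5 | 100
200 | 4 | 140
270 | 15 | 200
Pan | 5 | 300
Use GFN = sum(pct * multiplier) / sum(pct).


Formula: GFN = sum(pct * multiplier) / sum(pct)
sum(pct * multiplier) = 7674
sum(pct) = 100
GFN = 7674 / 100 = 76.74

Final answer: 76.74


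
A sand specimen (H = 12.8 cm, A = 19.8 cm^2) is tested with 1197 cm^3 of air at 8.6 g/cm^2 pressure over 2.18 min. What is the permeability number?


Formula: Permeability Number P = (V * H) / (p * A * t)
Numerator: V * H = 1197 * 12.8 = 15321.6
Denominator: p * A * t = 8.6 * 19.8 * 2.18 = 371.2104
P = 15321.6 / 371.2104 = 41.2747

Answer: 41.2747


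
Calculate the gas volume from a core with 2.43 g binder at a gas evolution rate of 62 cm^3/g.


Formula: V_gas = W_binder * gas_evolution_rate
V = 2.43 g * 62 cm^3/g = 150.6600 cm^3


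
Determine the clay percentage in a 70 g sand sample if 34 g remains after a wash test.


Formula: Clay% = (W_total - W_washed) / W_total * 100
Clay mass = 70 - 34 = 36 g
Clay% = 36 / 70 * 100 = 51.4286%

Final answer: 51.4286%


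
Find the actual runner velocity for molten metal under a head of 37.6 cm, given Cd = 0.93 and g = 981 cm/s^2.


Formula: v = Cd * sqrt(2 * g * h)  (Torricelli with discharge coefficient)
2*g*h = 2 * 981 * 37.6 = 73771.2 cm^2/s^2
sqrt(73771.2) = 271.60854 cm/s
v = 0.93 * 271.60854 = 252.5959 cm/s

252.5959 cm/s


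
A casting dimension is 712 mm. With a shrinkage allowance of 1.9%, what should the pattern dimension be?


Formula: L_pattern = L_casting * (1 + shrinkage_rate/100)
Shrinkage factor = 1 + 1.9/100 = 1.019
L_pattern = 712 mm * 1.019 = 725.5280 mm

Answer: 725.5280 mm


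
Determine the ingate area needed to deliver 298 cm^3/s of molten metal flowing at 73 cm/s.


Formula: A_ingate = Q / v  (continuity equation)
A = 298 cm^3/s / 73 cm/s = 4.0822 cm^2

4.0822 cm^2


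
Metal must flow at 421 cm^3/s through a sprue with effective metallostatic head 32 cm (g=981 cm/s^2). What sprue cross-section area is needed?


Formula: v = sqrt(2*g*h), A = Q/v
Velocity: v = sqrt(2 * 981 * 32) = sqrt(62784) = 250.5674 cm/s
Sprue area: A = Q / v = 421 / 250.5674 = 1.6802 cm^2

Answer: 1.6802 cm^2


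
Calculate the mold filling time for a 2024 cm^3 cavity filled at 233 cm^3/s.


Formula: t_fill = V_mold / Q_flow
t = 2024 cm^3 / 233 cm^3/s = 8.6867 s

Answer: 8.6867 s


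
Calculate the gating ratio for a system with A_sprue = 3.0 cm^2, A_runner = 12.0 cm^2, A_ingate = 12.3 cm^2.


Sprue:Runner:Ingate = 1 : 12.0/3.0 : 12.3/3.0 = 1:4.00:4.10

1:4.00:4.10


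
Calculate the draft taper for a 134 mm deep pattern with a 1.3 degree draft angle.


Formula: taper = depth * tan(draft_angle)
tan(1.3 deg) = 0.0226932
taper = 134 mm * 0.0226932 = 3.0409 mm

3.0409 mm


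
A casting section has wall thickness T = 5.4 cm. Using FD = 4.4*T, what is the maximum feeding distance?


Formula: FD = 4.4 * T  (riser feeding-distance rule)
FD = 4.4 * 5.4 cm = 23.7600 cm

Final answer: 23.7600 cm


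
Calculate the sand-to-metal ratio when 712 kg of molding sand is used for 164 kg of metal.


Formula: Sand-to-Metal Ratio = W_sand / W_metal
Ratio = 712 kg / 164 kg = 4.3415


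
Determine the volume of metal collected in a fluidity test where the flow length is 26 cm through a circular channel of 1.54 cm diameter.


Formula: V = pi * (d/2)^2 * L  (cylinder volume)
Radius = 1.54/2 = 0.77 cm
V = pi * 0.77^2 * 26 = 48.4289 cm^3

Answer: 48.4289 cm^3


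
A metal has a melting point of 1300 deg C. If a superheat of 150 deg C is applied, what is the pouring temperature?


Formula: T_pour = T_melt + Superheat
T_pour = 1300 + 150 = 1450 deg C

Answer: 1450 deg C


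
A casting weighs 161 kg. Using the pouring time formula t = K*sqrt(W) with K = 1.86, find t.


Formula: t = K * sqrt(W)
sqrt(W) = sqrt(161) = 12.68858
t = 1.86 * 12.68858 = 23.6008 s


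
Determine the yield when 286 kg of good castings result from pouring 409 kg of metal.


Formula: Casting Yield = (W_good / W_total) * 100
Yield = (286 kg / 409 kg) * 100 = 69.9267%

69.9267%


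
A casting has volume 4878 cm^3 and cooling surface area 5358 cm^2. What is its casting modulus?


Formula: Casting Modulus M = V / A
M = 4878 cm^3 / 5358 cm^2 = 0.9104 cm


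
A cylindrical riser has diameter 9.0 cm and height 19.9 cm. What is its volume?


Formula: V = pi * (D/2)^2 * H  (cylinder volume)
Radius = D/2 = 9.0/2 = 4.5 cm
V = pi * 4.5^2 * 19.9 = 1265.9833 cm^3

Final answer: 1265.9833 cm^3


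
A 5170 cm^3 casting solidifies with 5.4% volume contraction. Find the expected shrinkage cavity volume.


Formula: V_shrink = V_casting * shrinkage_pct / 100
V_shrink = 5170 cm^3 * 5.4 / 100 = 279.1800 cm^3


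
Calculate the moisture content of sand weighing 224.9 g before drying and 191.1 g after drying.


Formula: MC = (W_wet - W_dry) / W_wet * 100
Water mass = 224.9 - 191.1 = 33.8 g
MC = 33.8 / 224.9 * 100 = 15.0289%

15.0289%


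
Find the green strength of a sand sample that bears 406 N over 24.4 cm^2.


Formula: Compressive Strength = Force / Area
Strength = 406 N / 24.4 cm^2 = 16.6393 N/cm^2

Final answer: 16.6393 N/cm^2


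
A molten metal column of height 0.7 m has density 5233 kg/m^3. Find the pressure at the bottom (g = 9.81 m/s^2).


Formula: P = rho * g * h
rho * g = 5233 * 9.81 = 51335.73 N/m^3
P = 51335.73 * 0.7 = 35935.0110 Pa

Final answer: 35935.0110 Pa


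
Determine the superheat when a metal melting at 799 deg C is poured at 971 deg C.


Formula: Superheat = T_pour - T_melt
Superheat = 971 - 799 = 172 deg C

Final answer: 172 deg C


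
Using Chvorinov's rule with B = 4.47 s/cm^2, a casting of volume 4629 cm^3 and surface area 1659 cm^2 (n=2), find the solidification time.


Formula: t_s = B * (V/A)^n  (Chvorinov's rule, n=2)
Modulus M = V/A = 4629/1659 = 2.790235 cm
M^2 = 2.790235^2 = 7.785411 cm^2
t_s = 4.47 * 7.785411 = 34.8008 s

34.8008 s


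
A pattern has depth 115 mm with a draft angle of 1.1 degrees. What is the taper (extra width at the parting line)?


Formula: taper = depth * tan(draft_angle)
tan(1.1 deg) = 0.0192010
taper = 115 mm * 0.0192010 = 2.2081 mm

2.2081 mm


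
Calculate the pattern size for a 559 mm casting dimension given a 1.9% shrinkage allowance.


Formula: L_pattern = L_casting * (1 + shrinkage_rate/100)
Shrinkage factor = 1 + 1.9/100 = 1.019
L_pattern = 559 mm * 1.019 = 569.6210 mm

Answer: 569.6210 mm


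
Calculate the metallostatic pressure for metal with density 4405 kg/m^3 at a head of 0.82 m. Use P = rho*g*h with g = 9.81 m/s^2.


Formula: P = rho * g * h
rho * g = 4405 * 9.81 = 43213.05 N/m^3
P = 43213.05 * 0.82 = 35434.7010 Pa

Final answer: 35434.7010 Pa


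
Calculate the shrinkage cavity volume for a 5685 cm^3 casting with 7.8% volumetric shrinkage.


Formula: V_shrink = V_casting * shrinkage_pct / 100
V_shrink = 5685 cm^3 * 7.8 / 100 = 443.4300 cm^3

Answer: 443.4300 cm^3


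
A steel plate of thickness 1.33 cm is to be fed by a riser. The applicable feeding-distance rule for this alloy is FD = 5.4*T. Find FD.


Formula: FD = 5.4 * T  (riser feeding-distance rule)
FD = 5.4 * 1.33 cm = 7.1820 cm


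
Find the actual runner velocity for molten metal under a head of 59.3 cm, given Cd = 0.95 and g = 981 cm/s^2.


Formula: v = Cd * sqrt(2 * g * h)  (Torricelli with discharge coefficient)
2*g*h = 2 * 981 * 59.3 = 116346.6 cm^2/s^2
sqrt(116346.6) = 341.09617 cm/s
v = 0.95 * 341.09617 = 324.0414 cm/s

324.0414 cm/s


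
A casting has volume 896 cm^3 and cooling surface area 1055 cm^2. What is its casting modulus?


Formula: Casting Modulus M = V / A
M = 896 cm^3 / 1055 cm^2 = 0.8493 cm

Answer: 0.8493 cm


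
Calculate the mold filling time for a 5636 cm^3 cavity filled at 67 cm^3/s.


Formula: t_fill = V_mold / Q_flow
t = 5636 cm^3 / 67 cm^3/s = 84.1194 s

Final answer: 84.1194 s


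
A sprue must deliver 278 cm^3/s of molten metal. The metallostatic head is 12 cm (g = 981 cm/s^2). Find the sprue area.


Formula: v = sqrt(2*g*h), A = Q/v
Velocity: v = sqrt(2 * 981 * 12) = sqrt(23544) = 153.4405 cm/s
Sprue area: A = Q / v = 278 / 153.4405 = 1.8118 cm^2


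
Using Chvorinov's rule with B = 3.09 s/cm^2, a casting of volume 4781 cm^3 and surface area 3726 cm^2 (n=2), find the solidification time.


Formula: t_s = B * (V/A)^n  (Chvorinov's rule, n=2)
Modulus M = V/A = 4781/3726 = 1.283145 cm
M^2 = 1.283145^2 = 1.646461 cm^2
t_s = 3.09 * 1.646461 = 5.0876 s


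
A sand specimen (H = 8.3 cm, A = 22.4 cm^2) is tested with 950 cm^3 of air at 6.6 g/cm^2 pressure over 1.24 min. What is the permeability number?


Formula: Permeability Number P = (V * H) / (p * A * t)
Numerator: V * H = 950 * 8.3 = 7885.0
Denominator: p * A * t = 6.6 * 22.4 * 1.24 = 183.3216
P = 7885.0 / 183.3216 = 43.0118

Answer: 43.0118


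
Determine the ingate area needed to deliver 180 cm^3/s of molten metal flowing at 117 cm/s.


Formula: A_ingate = Q / v  (continuity equation)
A = 180 cm^3/s / 117 cm/s = 1.5385 cm^2

Final answer: 1.5385 cm^2


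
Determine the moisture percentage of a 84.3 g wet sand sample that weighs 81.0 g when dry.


Formula: MC = (W_wet - W_dry) / W_wet * 100
Water mass = 84.3 - 81.0 = 3.3 g
MC = 3.3 / 84.3 * 100 = 3.9146%


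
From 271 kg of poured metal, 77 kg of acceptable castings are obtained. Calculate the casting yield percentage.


Formula: Casting Yield = (W_good / W_total) * 100
Yield = (77 kg / 271 kg) * 100 = 28.4133%


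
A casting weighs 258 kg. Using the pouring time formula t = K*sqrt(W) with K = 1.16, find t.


Formula: t = K * sqrt(W)
sqrt(W) = sqrt(258) = 16.06238
t = 1.16 * 16.06238 = 18.6324 s


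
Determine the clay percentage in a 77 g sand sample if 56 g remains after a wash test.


Formula: Clay% = (W_total - W_washed) / W_total * 100
Clay mass = 77 - 56 = 21 g
Clay% = 21 / 77 * 100 = 27.2727%

Final answer: 27.2727%


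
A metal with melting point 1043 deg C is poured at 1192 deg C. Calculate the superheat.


Formula: Superheat = T_pour - T_melt
Superheat = 1192 - 1043 = 149 deg C

Final answer: 149 deg C


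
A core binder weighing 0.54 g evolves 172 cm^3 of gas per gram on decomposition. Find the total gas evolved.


Formula: V_gas = W_binder * gas_evolution_rate
V = 0.54 g * 172 cm^3/g = 92.8800 cm^3

92.8800 cm^3


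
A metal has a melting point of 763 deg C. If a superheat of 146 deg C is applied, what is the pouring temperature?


Formula: T_pour = T_melt + Superheat
T_pour = 763 + 146 = 909 deg C

Answer: 909 deg C


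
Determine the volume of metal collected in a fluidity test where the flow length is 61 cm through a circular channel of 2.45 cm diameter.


Formula: V = pi * (d/2)^2 * L  (cylinder volume)
Radius = 2.45/2 = 1.225 cm
V = pi * 1.225^2 * 61 = 287.5755 cm^3

287.5755 cm^3


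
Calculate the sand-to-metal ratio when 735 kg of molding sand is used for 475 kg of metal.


Formula: Sand-to-Metal Ratio = W_sand / W_metal
Ratio = 735 kg / 475 kg = 1.5474

Answer: 1.5474


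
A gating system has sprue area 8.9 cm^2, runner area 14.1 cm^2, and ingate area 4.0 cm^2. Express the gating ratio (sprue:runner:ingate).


Sprue:Runner:Ingate = 1 : 14.1/8.9 : 4.0/8.9 = 1:1.58:0.45

Final answer: 1:1.58:0.45


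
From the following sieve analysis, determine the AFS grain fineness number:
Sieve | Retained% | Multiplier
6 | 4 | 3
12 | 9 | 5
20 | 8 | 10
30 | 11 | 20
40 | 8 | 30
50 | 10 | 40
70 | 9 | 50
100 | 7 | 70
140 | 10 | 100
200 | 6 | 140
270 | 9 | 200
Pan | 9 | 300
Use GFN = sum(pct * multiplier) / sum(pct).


Formula: GFN = sum(pct * multiplier) / sum(pct)
sum(pct * multiplier) = 8277
sum(pct) = 100
GFN = 8277 / 100 = 82.77

Final answer: 82.77


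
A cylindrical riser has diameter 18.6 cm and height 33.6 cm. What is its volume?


Formula: V = pi * (D/2)^2 * H  (cylinder volume)
Radius = D/2 = 18.6/2 = 9.3 cm
V = pi * 9.3^2 * 33.6 = 9129.6693 cm^3

9129.6693 cm^3


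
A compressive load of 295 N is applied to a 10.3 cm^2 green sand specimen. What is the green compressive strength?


Formula: Compressive Strength = Force / Area
Strength = 295 N / 10.3 cm^2 = 28.6408 N/cm^2

Final answer: 28.6408 N/cm^2


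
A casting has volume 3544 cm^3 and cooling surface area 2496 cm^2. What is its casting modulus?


Formula: Casting Modulus M = V / A
M = 3544 cm^3 / 2496 cm^2 = 1.4199 cm


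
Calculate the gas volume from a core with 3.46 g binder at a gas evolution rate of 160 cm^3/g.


Formula: V_gas = W_binder * gas_evolution_rate
V = 3.46 g * 160 cm^3/g = 553.6000 cm^3


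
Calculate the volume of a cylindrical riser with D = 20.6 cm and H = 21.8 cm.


Formula: V = pi * (D/2)^2 * H  (cylinder volume)
Radius = D/2 = 20.6/2 = 10.3 cm
V = pi * 10.3^2 * 21.8 = 7265.7561 cm^3

Answer: 7265.7561 cm^3


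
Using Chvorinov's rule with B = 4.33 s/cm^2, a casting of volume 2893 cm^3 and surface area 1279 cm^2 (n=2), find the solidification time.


Formula: t_s = B * (V/A)^n  (Chvorinov's rule, n=2)
Modulus M = V/A = 2893/1279 = 2.261923 cm
M^2 = 2.261923^2 = 5.116296 cm^2
t_s = 4.33 * 5.116296 = 22.1536 s

Answer: 22.1536 s


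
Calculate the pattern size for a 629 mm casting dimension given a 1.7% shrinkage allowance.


Formula: L_pattern = L_casting * (1 + shrinkage_rate/100)
Shrinkage factor = 1 + 1.7/100 = 1.017
L_pattern = 629 mm * 1.017 = 639.6930 mm


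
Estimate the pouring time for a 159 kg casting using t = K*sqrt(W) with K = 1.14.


Formula: t = K * sqrt(W)
sqrt(W) = sqrt(159) = 12.60952
t = 1.14 * 12.60952 = 14.3749 s

14.3749 s


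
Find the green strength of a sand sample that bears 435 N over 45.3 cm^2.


Formula: Compressive Strength = Force / Area
Strength = 435 N / 45.3 cm^2 = 9.6026 N/cm^2

Final answer: 9.6026 N/cm^2


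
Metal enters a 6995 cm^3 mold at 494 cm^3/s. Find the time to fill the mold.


Formula: t_fill = V_mold / Q_flow
t = 6995 cm^3 / 494 cm^3/s = 14.1599 s

Final answer: 14.1599 s


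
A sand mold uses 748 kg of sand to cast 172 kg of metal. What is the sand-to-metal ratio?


Formula: Sand-to-Metal Ratio = W_sand / W_metal
Ratio = 748 kg / 172 kg = 4.3488

Answer: 4.3488


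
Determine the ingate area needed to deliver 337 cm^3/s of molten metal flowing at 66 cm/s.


Formula: A_ingate = Q / v  (continuity equation)
A = 337 cm^3/s / 66 cm/s = 5.1061 cm^2

5.1061 cm^2


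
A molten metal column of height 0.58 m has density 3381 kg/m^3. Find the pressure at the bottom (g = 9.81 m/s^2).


Formula: P = rho * g * h
rho * g = 3381 * 9.81 = 33167.61 N/m^3
P = 33167.61 * 0.58 = 19237.2138 Pa


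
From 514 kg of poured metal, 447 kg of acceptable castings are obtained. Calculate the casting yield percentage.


Formula: Casting Yield = (W_good / W_total) * 100
Yield = (447 kg / 514 kg) * 100 = 86.9650%

Final answer: 86.9650%


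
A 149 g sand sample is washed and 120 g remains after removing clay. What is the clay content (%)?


Formula: Clay% = (W_total - W_washed) / W_total * 100
Clay mass = 149 - 120 = 29 g
Clay% = 29 / 149 * 100 = 19.4631%

Answer: 19.4631%


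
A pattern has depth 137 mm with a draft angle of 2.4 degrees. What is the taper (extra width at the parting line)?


Formula: taper = depth * tan(draft_angle)
tan(2.4 deg) = 0.0419124
taper = 137 mm * 0.0419124 = 5.7420 mm

Final answer: 5.7420 mm


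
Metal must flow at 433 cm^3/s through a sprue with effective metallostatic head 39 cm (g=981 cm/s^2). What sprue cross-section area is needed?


Formula: v = sqrt(2*g*h), A = Q/v
Velocity: v = sqrt(2 * 981 * 39) = sqrt(76518) = 276.6189 cm/s
Sprue area: A = Q / v = 433 / 276.6189 = 1.5653 cm^2


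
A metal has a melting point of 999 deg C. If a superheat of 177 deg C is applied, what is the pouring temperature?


Formula: T_pour = T_melt + Superheat
T_pour = 999 + 177 = 1176 deg C

Answer: 1176 deg C


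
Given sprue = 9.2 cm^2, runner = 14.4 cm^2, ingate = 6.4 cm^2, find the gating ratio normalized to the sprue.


Sprue:Runner:Ingate = 1 : 14.4/9.2 : 6.4/9.2 = 1:1.57:0.70


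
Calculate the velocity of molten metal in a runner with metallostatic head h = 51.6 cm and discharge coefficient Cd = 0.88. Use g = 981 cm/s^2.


Formula: v = Cd * sqrt(2 * g * h)  (Torricelli with discharge coefficient)
2*g*h = 2 * 981 * 51.6 = 101239.2 cm^2/s^2
sqrt(101239.2) = 318.18108 cm/s
v = 0.88 * 318.18108 = 279.9994 cm/s


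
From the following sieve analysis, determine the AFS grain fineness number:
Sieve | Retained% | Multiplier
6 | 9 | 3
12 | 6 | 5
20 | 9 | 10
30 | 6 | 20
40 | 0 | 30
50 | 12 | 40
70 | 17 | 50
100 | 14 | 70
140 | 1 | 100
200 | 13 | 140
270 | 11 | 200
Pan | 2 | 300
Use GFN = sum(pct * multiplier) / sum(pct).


Formula: GFN = sum(pct * multiplier) / sum(pct)
sum(pct * multiplier) = 7297
sum(pct) = 100
GFN = 7297 / 100 = 72.97

72.97


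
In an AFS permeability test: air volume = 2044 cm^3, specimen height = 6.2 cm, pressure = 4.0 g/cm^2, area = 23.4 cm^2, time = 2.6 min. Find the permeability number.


Formula: Permeability Number P = (V * H) / (p * A * t)
Numerator: V * H = 2044 * 6.2 = 12672.8
Denominator: p * A * t = 4.0 * 23.4 * 2.6 = 243.36
P = 12672.8 / 243.36 = 52.0743

52.0743


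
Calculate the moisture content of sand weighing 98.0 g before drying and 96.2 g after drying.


Formula: MC = (W_wet - W_dry) / W_wet * 100
Water mass = 98.0 - 96.2 = 1.8 g
MC = 1.8 / 98.0 * 100 = 1.8367%


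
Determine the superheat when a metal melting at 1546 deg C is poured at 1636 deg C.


Formula: Superheat = T_pour - T_melt
Superheat = 1636 - 1546 = 90 deg C

Answer: 90 deg C


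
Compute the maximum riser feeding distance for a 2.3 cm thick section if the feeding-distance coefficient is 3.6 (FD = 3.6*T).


Formula: FD = 3.6 * T  (riser feeding-distance rule)
FD = 3.6 * 2.3 cm = 8.2800 cm

Final answer: 8.2800 cm


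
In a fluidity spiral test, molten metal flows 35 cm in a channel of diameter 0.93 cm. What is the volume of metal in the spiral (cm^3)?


Formula: V = pi * (d/2)^2 * L  (cylinder volume)
Radius = 0.93/2 = 0.465 cm
V = pi * 0.465^2 * 35 = 23.7752 cm^3

Answer: 23.7752 cm^3


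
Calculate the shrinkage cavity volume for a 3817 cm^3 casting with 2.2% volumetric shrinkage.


Formula: V_shrink = V_casting * shrinkage_pct / 100
V_shrink = 3817 cm^3 * 2.2 / 100 = 83.9740 cm^3

Answer: 83.9740 cm^3


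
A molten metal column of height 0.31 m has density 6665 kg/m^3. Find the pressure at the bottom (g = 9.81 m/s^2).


Formula: P = rho * g * h
rho * g = 6665 * 9.81 = 65383.65 N/m^3
P = 65383.65 * 0.31 = 20268.9315 Pa

Final answer: 20268.9315 Pa


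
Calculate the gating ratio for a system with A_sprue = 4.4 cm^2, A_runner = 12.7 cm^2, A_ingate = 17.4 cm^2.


Sprue:Runner:Ingate = 1 : 12.7/4.4 : 17.4/4.4 = 1:2.89:3.95
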